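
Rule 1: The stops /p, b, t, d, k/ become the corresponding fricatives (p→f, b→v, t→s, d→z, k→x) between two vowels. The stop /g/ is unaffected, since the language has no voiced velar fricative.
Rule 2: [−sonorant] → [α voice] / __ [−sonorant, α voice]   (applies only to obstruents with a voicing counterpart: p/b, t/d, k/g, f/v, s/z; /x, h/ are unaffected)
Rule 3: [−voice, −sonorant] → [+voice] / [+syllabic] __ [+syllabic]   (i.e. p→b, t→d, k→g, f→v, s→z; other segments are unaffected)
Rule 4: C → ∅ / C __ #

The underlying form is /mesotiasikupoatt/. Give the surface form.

mezoziazixuvoat

Rule 1 (intervocalic spirantization): /t/ is a stop between vowels /o/ and /i/, so it spirantizes to the fricative [s]. /k/ is a stop between vowels /i/ and /u/, so it spirantizes to the fricative [x]. /p/ is a stop between vowels /u/ and /o/, so it spirantizes to the fricative [f]. /mesotiasikupoatt/ → mesosiasixufoatt.
Rule 2 (regressive voicing assimilation): no segment meets the environment; /mesosiasixufoatt/ is unchanged.
Rule 3 (intervocalic voicing): /s/ is a voiceless obstruent between vowels /e/ and /o/, so it voices to [z]. /s/ is a voiceless obstruent between vowels /o/ and /i/, so it voices to [z]. /s/ is a voiceless obstruent between vowels /a/ and /i/, so it voices to [z]. /f/ is a voiceless obstruent between vowels /u/ and /o/, so it voices to [v]. /mesosiasixufoatt/ → mezoziazixuvoatt.
Rule 4 (final cluster simplification): /t/ is the second consonant of a word-final cluster /tt/, so it deletes. /mezoziazixuvoatt/ → mezoziazixuvoat.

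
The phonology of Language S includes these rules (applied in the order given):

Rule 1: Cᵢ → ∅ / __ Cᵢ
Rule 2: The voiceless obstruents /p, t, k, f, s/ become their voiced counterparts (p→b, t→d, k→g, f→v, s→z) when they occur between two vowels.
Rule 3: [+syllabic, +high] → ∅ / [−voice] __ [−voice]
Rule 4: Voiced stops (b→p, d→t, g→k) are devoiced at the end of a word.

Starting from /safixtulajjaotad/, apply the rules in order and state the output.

savixtulajaodat

Rule 1 (degemination): /jj/ is a geminate; the first /j/ deletes. /safixtulajjaotad/ → safixtulajaotad.
Rule 2 (intervocalic voicing): /f/ is a voiceless obstruent between vowels /a/ and /i/, so it voices to [v]. /t/ is a voiceless obstruent between vowels /o/ and /a/, so it voices to [d]. /safixtulajaotad/ → savixtulajaodad.
Rule 3 (high vowel syncope): no segment meets the environment; /savixtulajaodad/ is unchanged.
Rule 4 (final devoicing): /d/ is a voiced stop in word-final position, so it devoices to [t]. /savixtulajaodad/ → savixtulajaodat.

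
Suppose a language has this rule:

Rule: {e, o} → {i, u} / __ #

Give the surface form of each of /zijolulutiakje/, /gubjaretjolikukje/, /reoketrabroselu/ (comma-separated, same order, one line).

zijolulutiakji, gubjaretjolikukji, reoketrabroselu

/zijolulutiakje/: /e/ is a mid vowel in word-final position, so it raises to [i]. → [zijolulutiakji].
/gubjaretjolikukje/: /e/ is a mid vowel in word-final position, so it raises to [i]. → [gubjaretjolikukji].
/reoketrabroselu/: the rule's environment is not met; surfaces unchanged as [reoketrabroselu].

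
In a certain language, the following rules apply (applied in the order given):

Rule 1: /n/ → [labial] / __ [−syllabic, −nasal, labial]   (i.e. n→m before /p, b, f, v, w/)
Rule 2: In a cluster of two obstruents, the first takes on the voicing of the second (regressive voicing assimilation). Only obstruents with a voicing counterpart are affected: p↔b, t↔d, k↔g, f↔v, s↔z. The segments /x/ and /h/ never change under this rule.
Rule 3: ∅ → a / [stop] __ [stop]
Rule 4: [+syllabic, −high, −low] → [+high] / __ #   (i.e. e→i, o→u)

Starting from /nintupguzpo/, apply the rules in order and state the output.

nintubaguspu

Rule 1 (nasal place assimilation): no segment meets the environment; /nintupguzpo/ is unchanged.
Rule 2 (regressive voicing assimilation): /p/ precedes the voiced obstruent /g/, so it voices to [b] by assimilation. /z/ precedes the voiceless obstruent /p/, so it devoices to [s] by assimilation. /nintupguzpo/ → nintubguspo.
Rule 3 (stop-cluster a-epenthesis): /b/ and /g/ form a stop–stop cluster, so [a] is inserted between them. /nintubguspo/ → nintubaguspo.
Rule 4 (final vowel raising): /o/ is a mid vowel in word-final position, so it raises to [u]. /nintubaguspo/ → nintubaguspu.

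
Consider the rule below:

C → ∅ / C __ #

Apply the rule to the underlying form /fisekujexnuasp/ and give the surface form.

fisekujexnuas

/p/ is the second consonant of a word-final cluster /sp/, so it deletes.
The other instances of /f/, /s/, /k/, /j/, /x/, /n/ do not occur in the required environment and remain unchanged.
Surface form: [fisekujexnuas].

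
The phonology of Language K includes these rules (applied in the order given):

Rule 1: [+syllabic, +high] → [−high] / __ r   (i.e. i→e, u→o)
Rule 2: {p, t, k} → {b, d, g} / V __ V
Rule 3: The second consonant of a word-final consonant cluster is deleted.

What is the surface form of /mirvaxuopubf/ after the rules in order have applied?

mervaxuobub

Rule 1 (pre-rhotic lowering): /i/ is a high vowel immediately before /r/, so it lowers to [e]. /mirvaxuopubf/ → mervaxuopubf.
Rule 2 (intervocalic voicing): /p/ is a voiceless stop between vowels /o/ and /u/, so it voices to [b]. /mervaxuopubf/ → mervaxuobubf.
Rule 3 (final cluster simplification): /f/ is the second consonant of a word-final cluster /bf/, so it deletes. /mervaxuobubf/ → mervaxuobub.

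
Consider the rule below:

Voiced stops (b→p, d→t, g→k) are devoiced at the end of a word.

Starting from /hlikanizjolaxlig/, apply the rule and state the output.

/g/ is a voiced stop in word-final position, so it devoices to [k].
Surface form: [hlikanizjolaxlik].

hlikanizjolaxlik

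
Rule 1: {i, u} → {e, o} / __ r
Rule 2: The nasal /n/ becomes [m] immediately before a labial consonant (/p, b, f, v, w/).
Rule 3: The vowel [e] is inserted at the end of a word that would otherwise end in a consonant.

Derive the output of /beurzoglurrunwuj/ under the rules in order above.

beorzoglorrumwuje

Rule 1 (pre-rhotic lowering): /u/ is a high vowel immediately before /r/, so it lowers to [o]. /u/ is a high vowel immediately before /r/, so it lowers to [o]. /beurzoglurrunwuj/ → beorzoglorrunwuj.
Rule 2 (nasal place assimilation): /n/ precedes the labial consonant /w/, so it assimilates in place to [m]. /beorzoglorrunwuj/ → beorzoglorrumwuj.
Rule 3 (final e-epenthesis): the form ends in the consonant /j/, so [e] is inserted word-finally. /beorzoglorrumwuj/ → beorzoglorrumwuje.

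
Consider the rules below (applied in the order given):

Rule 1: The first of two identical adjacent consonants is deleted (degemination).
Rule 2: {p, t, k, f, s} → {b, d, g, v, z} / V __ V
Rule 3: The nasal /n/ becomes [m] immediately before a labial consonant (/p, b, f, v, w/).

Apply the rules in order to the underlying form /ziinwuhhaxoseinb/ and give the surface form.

Rule 1 (degemination): /hh/ is a geminate; the first /h/ deletes. /ziinwuhhaxoseinb/ → ziinwuhaxoseinb.
Rule 2 (intervocalic voicing): /s/ is a voiceless obstruent between vowels /o/ and /e/, so it voices to [z]. /ziinwuhaxoseinb/ → ziinwuhaxozeinb.
Rule 3 (nasal place assimilation): /n/ precedes the labial consonant /w/, so it assimilates in place to [m]. /n/ precedes the labial consonant /b/, so it assimilates in place to [m]. /ziinwuhaxozeinb/ → ziimwuhaxozeimb.

ziimwuhaxozeimb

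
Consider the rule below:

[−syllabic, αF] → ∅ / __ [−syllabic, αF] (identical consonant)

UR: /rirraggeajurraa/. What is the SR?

/rr/ is a geminate; the first /r/ deletes.
/gg/ is a geminate; the first /g/ deletes.
/rr/ is a geminate; the first /r/ deletes.
The other instances of /r/, /g/, /j/ do not occur in the required environment and remain unchanged.
Surface form: [rirageajuraa].

rirageajuraa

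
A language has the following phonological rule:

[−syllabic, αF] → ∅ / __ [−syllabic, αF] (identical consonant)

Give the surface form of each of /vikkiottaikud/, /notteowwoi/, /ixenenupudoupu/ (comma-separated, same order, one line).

vikiotaikud, noteowoi, ixenenupudoupu

/vikkiottaikud/: /kk/ is a geminate; the first /k/ deletes. /tt/ is a geminate; the first /t/ deletes. → [vikiotaikud].
/notteowwoi/: /tt/ is a geminate; the first /t/ deletes. /ww/ is a geminate; the first /w/ deletes. → [noteowoi].
/ixenenupudoupu/: the rule's environment is not met; surfaces unchanged as [ixenenupudoupu].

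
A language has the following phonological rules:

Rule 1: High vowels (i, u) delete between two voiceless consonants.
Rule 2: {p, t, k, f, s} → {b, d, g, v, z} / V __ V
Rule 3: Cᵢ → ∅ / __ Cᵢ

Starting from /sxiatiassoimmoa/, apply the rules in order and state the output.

Rule 1 (high vowel syncope): no segment meets the environment; /sxiatiassoimmoa/ is unchanged.
Rule 2 (intervocalic voicing): /t/ is a voiceless obstruent between vowels /a/ and /i/, so it voices to [d]. /sxiatiassoimmoa/ → sxiadiassoimmoa.
Rule 3 (degemination): /ss/ is a geminate; the first /s/ deletes. /mm/ is a geminate; the first /m/ deletes. /sxiadiassoimmoa/ → sxiadiasoimoa.

sxiadiasoimoa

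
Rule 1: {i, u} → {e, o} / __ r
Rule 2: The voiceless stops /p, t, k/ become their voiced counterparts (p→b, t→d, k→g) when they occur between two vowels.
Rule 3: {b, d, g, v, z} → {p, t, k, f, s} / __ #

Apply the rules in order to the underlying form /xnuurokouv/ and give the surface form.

xnuorogouf

Rule 1 (pre-rhotic lowering): /u/ is a high vowel immediately before /r/, so it lowers to [o]. /xnuurokouv/ → xnuorokouv.
Rule 2 (intervocalic voicing): /k/ is a voiceless stop between vowels /o/ and /o/, so it voices to [g]. /xnuorokouv/ → xnuorogouv.
Rule 3 (final devoicing): /v/ is a voiced obstruent in word-final position, so it devoices to [f]. /xnuorogouv/ → xnuorogouf.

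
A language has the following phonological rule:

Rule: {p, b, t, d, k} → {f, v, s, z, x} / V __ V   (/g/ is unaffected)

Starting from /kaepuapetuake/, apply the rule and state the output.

Scanning /kaepuapetuake/: /k/ at position 1 is not in the conditioning environment; /p/ is a stop between vowels /e/ and /u/, so it spirantizes to the fricative [f]; /p/ is a stop between vowels /a/ and /e/, so it spirantizes to the fricative [f]; /t/ is a stop between vowels /e/ and /u/, so it spirantizes to the fricative [s]; /k/ is a stop between vowels /a/ and /e/, so it spirantizes to the fricative [x].
Result: [kaefuafesuaxe].

kaefuafesuaxe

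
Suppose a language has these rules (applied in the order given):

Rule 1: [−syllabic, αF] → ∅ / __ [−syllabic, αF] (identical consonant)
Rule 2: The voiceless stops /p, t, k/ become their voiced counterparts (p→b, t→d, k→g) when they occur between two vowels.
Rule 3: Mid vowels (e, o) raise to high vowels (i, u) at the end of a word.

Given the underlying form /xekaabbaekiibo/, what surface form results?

xegaabaegiibu

Rule 1 (degemination): /bb/ is a geminate; the first /b/ deletes. /xekaabbaekiibo/ → xekaabaekiibo.
Rule 2 (intervocalic voicing): /k/ is a voiceless stop between vowels /e/ and /a/, so it voices to [g]. /k/ is a voiceless stop between vowels /e/ and /i/, so it voices to [g]. /xekaabaekiibo/ → xegaabaegiibo.
Rule 3 (final vowel raising): /o/ is a mid vowel in word-final position, so it raises to [u]. /xegaabaegiibo/ → xegaabaegiibu.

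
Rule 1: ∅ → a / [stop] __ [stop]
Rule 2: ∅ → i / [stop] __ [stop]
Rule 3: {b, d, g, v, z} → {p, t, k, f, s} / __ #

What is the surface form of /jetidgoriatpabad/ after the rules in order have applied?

Rule 1 (stop-cluster a-epenthesis): /d/ and /g/ form a stop–stop cluster, so [a] is inserted between them. /t/ and /p/ form a stop–stop cluster, so [a] is inserted between them. /jetidgoriatpabad/ → jetidagoriatapabad.
Rule 2 (stop-cluster i-epenthesis): no segment meets the environment; /jetidagoriatapabad/ is unchanged.
Rule 3 (final devoicing): /d/ is a voiced obstruent in word-final position, so it devoices to [t]. /jetidagoriatapabad/ → jetidagoriatapabat.

jetidagoriatapabat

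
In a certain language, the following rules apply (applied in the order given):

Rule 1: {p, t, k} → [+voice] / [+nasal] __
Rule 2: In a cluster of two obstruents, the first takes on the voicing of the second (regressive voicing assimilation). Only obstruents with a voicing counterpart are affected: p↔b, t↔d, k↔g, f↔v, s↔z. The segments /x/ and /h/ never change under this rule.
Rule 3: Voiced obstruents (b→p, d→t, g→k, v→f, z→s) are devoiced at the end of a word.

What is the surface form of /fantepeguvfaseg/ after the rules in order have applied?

fandepeguffasek

Rule 1 (post-nasal voicing): /t/ is a voiceless stop immediately after the nasal /n/, so it voices to [d]. /fantepeguvfaseg/ → fandepeguvfaseg.
Rule 2 (regressive voicing assimilation): /v/ precedes the voiceless obstruent /f/, so it devoices to [f] by assimilation. /fandepeguvfaseg/ → fandepeguffaseg.
Rule 3 (final devoicing): /g/ is a voiced obstruent in word-final position, so it devoices to [k]. /fandepeguffaseg/ → fandepeguffasek.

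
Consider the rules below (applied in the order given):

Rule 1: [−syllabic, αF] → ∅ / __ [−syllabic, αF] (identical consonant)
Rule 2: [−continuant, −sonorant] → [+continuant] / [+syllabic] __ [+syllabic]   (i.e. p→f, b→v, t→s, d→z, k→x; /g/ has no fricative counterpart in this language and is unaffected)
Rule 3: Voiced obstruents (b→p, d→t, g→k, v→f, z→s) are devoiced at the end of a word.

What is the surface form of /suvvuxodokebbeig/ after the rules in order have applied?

Rule 1 (degemination): /vv/ is a geminate; the first /v/ deletes. /bb/ is a geminate; the first /b/ deletes. /suvvuxodokebbeig/ → suvuxodokebeig.
Rule 2 (intervocalic spirantization): /d/ is a stop between vowels /o/ and /o/, so it spirantizes to the fricative [z]. /k/ is a stop between vowels /o/ and /e/, so it spirantizes to the fricative [x]. /b/ is a stop between vowels /e/ and /e/, so it spirantizes to the fricative [v]. /suvuxodokebeig/ → suvuxozoxeveig.
Rule 3 (final devoicing): /g/ is a voiced obstruent in word-final position, so it devoices to [k]. /suvuxozoxeveig/ → suvuxozoxeveik.

suvuxozoxeveik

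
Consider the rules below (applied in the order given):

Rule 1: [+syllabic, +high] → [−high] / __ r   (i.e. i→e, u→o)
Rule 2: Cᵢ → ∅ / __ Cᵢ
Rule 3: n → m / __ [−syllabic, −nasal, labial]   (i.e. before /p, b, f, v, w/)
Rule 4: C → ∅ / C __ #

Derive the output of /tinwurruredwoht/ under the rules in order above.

Rule 1 (pre-rhotic lowering): /u/ is a high vowel immediately before /r/, so it lowers to [o]. /u/ is a high vowel immediately before /r/, so it lowers to [o]. /tinwurruredwoht/ → tinworroredwoht.
Rule 2 (degemination): /rr/ is a geminate; the first /r/ deletes. /tinworroredwoht/ → tinwororedwoht.
Rule 3 (nasal place assimilation): /n/ precedes the labial consonant /w/, so it assimilates in place to [m]. /tinwororedwoht/ → timwororedwoht.
Rule 4 (final cluster simplification): /t/ is the second consonant of a word-final cluster /ht/, so it deletes. /timwororedwoht/ → timwororedwoh.

timwororedwoh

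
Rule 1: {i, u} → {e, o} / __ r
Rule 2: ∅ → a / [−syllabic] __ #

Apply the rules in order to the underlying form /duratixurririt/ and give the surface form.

doratixorrerita

Rule 1 (pre-rhotic lowering): /u/ is a high vowel immediately before /r/, so it lowers to [o]. /u/ is a high vowel immediately before /r/, so it lowers to [o]. /i/ is a high vowel immediately before /r/, so it lowers to [e]. /duratixurririt/ → doratixorrerit.
Rule 2 (final a-epenthesis): the form ends in the consonant /t/, so [a] is inserted word-finally. /doratixorrerit/ → doratixorrerita.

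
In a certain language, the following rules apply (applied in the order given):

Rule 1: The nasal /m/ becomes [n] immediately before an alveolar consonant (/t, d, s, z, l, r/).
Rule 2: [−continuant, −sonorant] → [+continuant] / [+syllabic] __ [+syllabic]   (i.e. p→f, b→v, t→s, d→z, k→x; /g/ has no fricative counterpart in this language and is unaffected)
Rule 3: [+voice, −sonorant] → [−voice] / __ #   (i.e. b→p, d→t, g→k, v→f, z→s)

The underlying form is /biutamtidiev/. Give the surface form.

biusantizief

Rule 1 (nasal place assimilation): /m/ precedes the alveolar consonant /t/, so it assimilates in place to [n]. /biutamtidiev/ → biutantidiev.
Rule 2 (intervocalic spirantization): /t/ is a stop between vowels /u/ and /a/, so it spirantizes to the fricative [s]. /d/ is a stop between vowels /i/ and /i/, so it spirantizes to the fricative [z]. /biutantidiev/ → biusantiziev.
Rule 3 (final devoicing): /v/ is a voiced obstruent in word-final position, so it devoices to [f]. /biusantiziev/ → biusantizief.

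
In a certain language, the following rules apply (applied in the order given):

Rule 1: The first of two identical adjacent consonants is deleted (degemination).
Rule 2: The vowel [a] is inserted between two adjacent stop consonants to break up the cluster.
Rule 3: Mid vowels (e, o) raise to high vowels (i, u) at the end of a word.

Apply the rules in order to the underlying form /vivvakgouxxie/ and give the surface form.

vivakagouxii

Rule 1 (degemination): /vv/ is a geminate; the first /v/ deletes. /xx/ is a geminate; the first /x/ deletes. /vivvakgouxxie/ → vivakgouxie.
Rule 2 (stop-cluster a-epenthesis): /k/ and /g/ form a stop–stop cluster, so [a] is inserted between them. /vivakgouxie/ → vivakagouxie.
Rule 3 (final vowel raising): /e/ is a mid vowel in word-final position, so it raises to [i]. /vivakagouxie/ → vivakagouxii.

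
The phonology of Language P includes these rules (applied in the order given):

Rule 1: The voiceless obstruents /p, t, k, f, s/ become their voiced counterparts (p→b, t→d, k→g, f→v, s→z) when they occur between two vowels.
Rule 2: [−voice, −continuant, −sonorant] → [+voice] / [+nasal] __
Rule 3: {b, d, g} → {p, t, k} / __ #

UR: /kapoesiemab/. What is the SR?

kaboeziemap

Rule 1 (intervocalic voicing): /p/ is a voiceless obstruent between vowels /a/ and /o/, so it voices to [b]. /s/ is a voiceless obstruent between vowels /e/ and /i/, so it voices to [z]. /kapoesiemab/ → kaboeziemab.
Rule 2 (post-nasal voicing): no segment meets the environment; /kaboeziemab/ is unchanged.
Rule 3 (final devoicing): /b/ is a voiced stop in word-final position, so it devoices to [p]. /kaboeziemab/ → kaboeziemap.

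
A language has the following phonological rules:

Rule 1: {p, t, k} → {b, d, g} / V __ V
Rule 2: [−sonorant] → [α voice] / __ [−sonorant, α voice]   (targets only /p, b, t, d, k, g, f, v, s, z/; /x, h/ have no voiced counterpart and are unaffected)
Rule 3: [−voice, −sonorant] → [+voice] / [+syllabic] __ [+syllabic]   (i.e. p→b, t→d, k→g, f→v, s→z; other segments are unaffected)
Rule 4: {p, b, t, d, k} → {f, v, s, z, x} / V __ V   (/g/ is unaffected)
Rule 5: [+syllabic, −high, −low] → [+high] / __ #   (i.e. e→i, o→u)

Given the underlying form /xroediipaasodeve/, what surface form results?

Rule 1 (intervocalic voicing): /p/ is a voiceless stop between vowels /i/ and /a/, so it voices to [b]. /xroediipaasodeve/ → xroediibaasodeve.
Rule 2 (regressive voicing assimilation): no segment meets the environment; /xroediibaasodeve/ is unchanged.
Rule 3 (intervocalic voicing): /s/ is a voiceless obstruent between vowels /a/ and /o/, so it voices to [z]. /xroediibaasodeve/ → xroediibaazodeve.
Rule 4 (intervocalic spirantization): /d/ is a stop between vowels /e/ and /i/, so it spirantizes to the fricative [z]. /b/ is a stop between vowels /i/ and /a/, so it spirantizes to the fricative [v]. /d/ is a stop between vowels /o/ and /e/, so it spirantizes to the fricative [z]. /xroediibaazodeve/ → xroeziivaazozeve.
Rule 5 (final vowel raising): /e/ is a mid vowel in word-final position, so it raises to [i]. /xroeziivaazozeve/ → xroeziivaazozevi.

xroeziivaazozevi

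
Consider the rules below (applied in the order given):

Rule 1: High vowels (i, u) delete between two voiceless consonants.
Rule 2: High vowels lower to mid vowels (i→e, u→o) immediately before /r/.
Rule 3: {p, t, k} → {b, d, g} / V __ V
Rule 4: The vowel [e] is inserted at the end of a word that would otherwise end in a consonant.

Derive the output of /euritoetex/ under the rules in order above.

eoridoedexe

Rule 1 (high vowel syncope): no segment meets the environment; /euritoetex/ is unchanged.
Rule 2 (pre-rhotic lowering): /u/ is a high vowel immediately before /r/, so it lowers to [o]. /euritoetex/ → eoritoetex.
Rule 3 (intervocalic voicing): /t/ is a voiceless stop between vowels /i/ and /o/, so it voices to [d]. /t/ is a voiceless stop between vowels /e/ and /e/, so it voices to [d]. /eoritoetex/ → eoridoedex.
Rule 4 (final e-epenthesis): the form ends in the consonant /x/, so [e] is inserted word-finally. /eoridoedex/ → eoridoedexe.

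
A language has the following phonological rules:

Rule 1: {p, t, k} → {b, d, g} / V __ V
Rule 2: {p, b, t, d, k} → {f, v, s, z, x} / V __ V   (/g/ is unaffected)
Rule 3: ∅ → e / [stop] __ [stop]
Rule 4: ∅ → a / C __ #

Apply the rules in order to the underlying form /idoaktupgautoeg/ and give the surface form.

Rule 1 (intervocalic voicing): /t/ is a voiceless stop between vowels /u/ and /o/, so it voices to [d]. /idoaktupgautoeg/ → idoaktupgaudoeg.
Rule 2 (intervocalic spirantization): /d/ is a stop between vowels /i/ and /o/, so it spirantizes to the fricative [z]. /d/ is a stop between vowels /u/ and /o/, so it spirantizes to the fricative [z]. /idoaktupgaudoeg/ → izoaktupgauzoeg.
Rule 3 (stop-cluster e-epenthesis): /k/ and /t/ form a stop–stop cluster, so [e] is inserted between them. /p/ and /g/ form a stop–stop cluster, so [e] is inserted between them. /izoaktupgauzoeg/ → izoaketupegauzoeg.
Rule 4 (final a-epenthesis): the form ends in the consonant /g/, so [a] is inserted word-finally. /izoaketupegauzoeg/ → izoaketupegauzoega.

izoaketupegauzoega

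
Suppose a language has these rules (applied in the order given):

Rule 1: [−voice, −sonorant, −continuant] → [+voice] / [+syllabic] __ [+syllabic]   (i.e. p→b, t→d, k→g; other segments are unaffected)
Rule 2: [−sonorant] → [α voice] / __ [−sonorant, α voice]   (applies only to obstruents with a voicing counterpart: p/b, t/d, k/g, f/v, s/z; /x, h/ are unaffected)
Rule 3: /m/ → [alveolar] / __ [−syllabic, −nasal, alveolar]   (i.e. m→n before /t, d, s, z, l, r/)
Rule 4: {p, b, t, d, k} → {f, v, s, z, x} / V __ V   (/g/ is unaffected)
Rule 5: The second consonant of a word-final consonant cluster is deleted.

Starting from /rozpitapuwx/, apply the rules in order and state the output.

Rule 1 (intervocalic voicing): /t/ is a voiceless stop between vowels /i/ and /a/, so it voices to [d]. /p/ is a voiceless stop between vowels /a/ and /u/, so it voices to [b]. /rozpitapuwx/ → rozpidabuwx.
Rule 2 (regressive voicing assimilation): /z/ precedes the voiceless obstruent /p/, so it devoices to [s] by assimilation. /rozpidabuwx/ → rospidabuwx.
Rule 3 (nasal place assimilation): no segment meets the environment; /rospidabuwx/ is unchanged.
Rule 4 (intervocalic spirantization): /d/ is a stop between vowels /i/ and /a/, so it spirantizes to the fricative [z]. /b/ is a stop between vowels /a/ and /u/, so it spirantizes to the fricative [v]. /rospidabuwx/ → rospizavuwx.
Rule 5 (final cluster simplification): /x/ is the second consonant of a word-final cluster /wx/, so it deletes. /rospizavuwx/ → rospizavuw.

rospizavuw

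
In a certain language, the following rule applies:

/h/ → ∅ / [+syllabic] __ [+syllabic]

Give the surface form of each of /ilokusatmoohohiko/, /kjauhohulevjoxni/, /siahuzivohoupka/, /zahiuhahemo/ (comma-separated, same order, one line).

ilokusatmoooiko, kjauoulevjoxni, siauzivooupka, zaiuaemo

/ilokusatmoohohiko/: /h/ occurs between vowels /o/ and /o/, so it deletes. /h/ occurs between vowels /o/ and /i/, so it deletes. → [ilokusatmoooiko].
/kjauhohulevjoxni/: /h/ occurs between vowels /u/ and /o/, so it deletes. /h/ occurs between vowels /o/ and /u/, so it deletes. → [kjauoulevjoxni].
/siahuzivohoupka/: /h/ occurs between vowels /a/ and /u/, so it deletes. /h/ occurs between vowels /o/ and /o/, so it deletes. → [siauzivooupka].
/zahiuhahemo/: /h/ occurs between vowels /a/ and /i/, so it deletes. /h/ occurs between vowels /u/ and /a/, so it deletes. /h/ occurs between vowels /a/ and /e/, so it deletes. → [zaiuaemo].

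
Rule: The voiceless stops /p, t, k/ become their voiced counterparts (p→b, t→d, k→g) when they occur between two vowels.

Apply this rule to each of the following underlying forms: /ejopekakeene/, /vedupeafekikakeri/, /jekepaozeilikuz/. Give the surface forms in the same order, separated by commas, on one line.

ejobegageene, vedubeafegigageri, jegebaozeiliguz

/ejopekakeene/: /p/ is a voiceless stop between vowels /o/ and /e/, so it voices to [b]. /k/ is a voiceless stop between vowels /e/ and /a/, so it voices to [g]. /k/ is a voiceless stop between vowels /a/ and /e/, so it voices to [g]. → [ejobegageene].
/vedupeafekikakeri/: /p/ is a voiceless stop between vowels /u/ and /e/, so it voices to [b]. /k/ is a voiceless stop between vowels /e/ and /i/, so it voices to [g]. /k/ is a voiceless stop between vowels /i/ and /a/, so it voices to [g]. /k/ is a voiceless stop between vowels /a/ and /e/, so it voices to [g]. → [vedubeafegigageri].
/jekepaozeilikuz/: /k/ is a voiceless stop between vowels /e/ and /e/, so it voices to [g]. /p/ is a voiceless stop between vowels /e/ and /a/, so it voices to [b]. /k/ is a voiceless stop between vowels /i/ and /u/, so it voices to [g]. → [jegebaozeiliguz].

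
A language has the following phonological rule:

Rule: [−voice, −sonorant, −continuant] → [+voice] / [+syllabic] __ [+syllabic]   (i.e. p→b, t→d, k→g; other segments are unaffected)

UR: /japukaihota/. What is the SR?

/p/ is a voiceless stop between vowels /a/ and /u/, so it voices to [b].
/k/ is a voiceless stop between vowels /u/ and /a/, so it voices to [g].
/t/ is a voiceless stop between vowels /o/ and /a/, so it voices to [d].
Surface form: [jabugaihoda].

jabugaihoda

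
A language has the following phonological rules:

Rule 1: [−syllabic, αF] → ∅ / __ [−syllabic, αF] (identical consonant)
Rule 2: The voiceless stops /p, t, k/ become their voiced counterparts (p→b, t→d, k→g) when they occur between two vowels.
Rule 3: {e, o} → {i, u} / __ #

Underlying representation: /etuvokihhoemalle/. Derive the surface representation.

eduvogihoemali

Rule 1 (degemination): /hh/ is a geminate; the first /h/ deletes. /ll/ is a geminate; the first /l/ deletes. /etuvokihhoemalle/ → etuvokihoemale.
Rule 2 (intervocalic voicing): /t/ is a voiceless stop between vowels /e/ and /u/, so it voices to [d]. /k/ is a voiceless stop between vowels /o/ and /i/, so it voices to [g]. /etuvokihoemale/ → eduvogihoemale.
Rule 3 (final vowel raising): /e/ is a mid vowel in word-final position, so it raises to [i]. /eduvogihoemale/ → eduvogihoemali.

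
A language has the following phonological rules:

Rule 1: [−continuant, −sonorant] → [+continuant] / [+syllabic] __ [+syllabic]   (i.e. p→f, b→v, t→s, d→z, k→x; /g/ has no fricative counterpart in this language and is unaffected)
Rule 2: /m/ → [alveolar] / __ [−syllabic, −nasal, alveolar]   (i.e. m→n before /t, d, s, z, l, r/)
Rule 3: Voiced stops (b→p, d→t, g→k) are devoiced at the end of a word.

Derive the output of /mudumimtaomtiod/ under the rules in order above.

muzumintaontiot

Rule 1 (intervocalic spirantization): /d/ is a stop between vowels /u/ and /u/, so it spirantizes to the fricative [z]. /mudumimtaomtiod/ → muzumimtaomtiod.
Rule 2 (nasal place assimilation): /m/ precedes the alveolar consonant /t/, so it assimilates in place to [n]. /m/ precedes the alveolar consonant /t/, so it assimilates in place to [n]. /muzumimtaomtiod/ → muzumintaontiod.
Rule 3 (final devoicing): /d/ is a voiced stop in word-final position, so it devoices to [t]. /muzumintaontiod/ → muzumintaontiot.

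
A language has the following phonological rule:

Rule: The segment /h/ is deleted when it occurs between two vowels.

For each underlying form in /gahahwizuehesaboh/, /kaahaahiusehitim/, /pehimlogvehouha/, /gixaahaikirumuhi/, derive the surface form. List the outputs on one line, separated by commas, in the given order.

/gahahwizuehesaboh/: /h/ occurs between vowels /a/ and /a/, so it deletes. /h/ occurs between vowels /e/ and /e/, so it deletes. → [gaahwizueesaboh].
/kaahaahiusehitim/: /h/ occurs between vowels /a/ and /a/, so it deletes. /h/ occurs between vowels /a/ and /i/, so it deletes. /h/ occurs between vowels /e/ and /i/, so it deletes. → [kaaaaiuseitim].
/pehimlogvehouha/: /h/ occurs between vowels /e/ and /i/, so it deletes. /h/ occurs between vowels /e/ and /o/, so it deletes. /h/ occurs between vowels /u/ and /a/, so it deletes. → [peimlogveoua].
/gixaahaikirumuhi/: /h/ occurs between vowels /a/ and /a/, so it deletes. /h/ occurs between vowels /u/ and /i/, so it deletes. → [gixaaaikirumui].

gaahwizueesaboh, kaaaaiuseitim, peimlogveoua, gixaaaikirumui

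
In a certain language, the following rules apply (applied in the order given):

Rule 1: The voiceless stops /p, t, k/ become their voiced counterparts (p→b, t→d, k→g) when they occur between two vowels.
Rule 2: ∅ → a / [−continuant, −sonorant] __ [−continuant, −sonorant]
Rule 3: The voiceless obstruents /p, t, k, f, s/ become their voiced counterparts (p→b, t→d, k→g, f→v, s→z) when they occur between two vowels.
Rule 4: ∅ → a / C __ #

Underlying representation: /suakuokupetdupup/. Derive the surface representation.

suaguogubedadubupa

Rule 1 (intervocalic voicing): /k/ is a voiceless stop between vowels /a/ and /u/, so it voices to [g]. /k/ is a voiceless stop between vowels /o/ and /u/, so it voices to [g]. /p/ is a voiceless stop between vowels /u/ and /e/, so it voices to [b]. /p/ is a voiceless stop between vowels /u/ and /u/, so it voices to [b]. /suakuokupetdupup/ → suaguogubetdubup.
Rule 2 (stop-cluster a-epenthesis): /t/ and /d/ form a stop–stop cluster, so [a] is inserted between them. /suaguogubetdubup/ → suaguogubetadubup.
Rule 3 (intervocalic voicing): /t/ is a voiceless obstruent between vowels /e/ and /a/, so it voices to [d]. /suaguogubetadubup/ → suaguogubedadubup.
Rule 4 (final a-epenthesis): the form ends in the consonant /p/, so [a] is inserted word-finally. /suaguogubedadubup/ → suaguogubedadubupa.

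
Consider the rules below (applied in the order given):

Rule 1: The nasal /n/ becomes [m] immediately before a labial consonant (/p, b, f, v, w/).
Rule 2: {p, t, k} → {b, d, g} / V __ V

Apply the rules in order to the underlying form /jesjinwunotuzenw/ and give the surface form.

Rule 1 (nasal place assimilation): /n/ precedes the labial consonant /w/, so it assimilates in place to [m]. /n/ precedes the labial consonant /w/, so it assimilates in place to [m]. /jesjinwunotuzenw/ → jesjimwunotuzemw.
Rule 2 (intervocalic voicing): /t/ is a voiceless stop between vowels /o/ and /u/, so it voices to [d]. /jesjimwunotuzemw/ → jesjimwunoduzemw.

jesjimwunoduzemw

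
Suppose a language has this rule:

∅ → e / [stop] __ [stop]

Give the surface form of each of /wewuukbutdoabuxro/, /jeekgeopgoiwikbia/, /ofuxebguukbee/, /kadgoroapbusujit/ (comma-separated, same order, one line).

/wewuukbutdoabuxro/: /k/ and /b/ form a stop–stop cluster, so [e] is inserted between them. /t/ and /d/ form a stop–stop cluster, so [e] is inserted between them. → [wewuukebutedoabuxro].
/jeekgeopgoiwikbia/: /k/ and /g/ form a stop–stop cluster, so [e] is inserted between them. /p/ and /g/ form a stop–stop cluster, so [e] is inserted between them. /k/ and /b/ form a stop–stop cluster, so [e] is inserted between them. → [jeekegeopegoiwikebia].
/ofuxebguukbee/: /b/ and /g/ form a stop–stop cluster, so [e] is inserted between them. /k/ and /b/ form a stop–stop cluster, so [e] is inserted between them. → [ofuxebeguukebee].
/kadgoroapbusujit/: /d/ and /g/ form a stop–stop cluster, so [e] is inserted between them. /p/ and /b/ form a stop–stop cluster, so [e] is inserted between them. → [kadegoroapebusujit].

wewuukebutedoabuxro, jeekegeopegoiwikebia, ofuxebeguukebee, kadegoroapebusujit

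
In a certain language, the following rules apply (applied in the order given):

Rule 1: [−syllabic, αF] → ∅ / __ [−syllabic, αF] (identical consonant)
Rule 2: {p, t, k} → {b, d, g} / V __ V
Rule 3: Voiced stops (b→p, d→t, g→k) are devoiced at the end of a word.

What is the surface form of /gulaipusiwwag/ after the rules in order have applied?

Rule 1 (degemination): /ww/ is a geminate; the first /w/ deletes. /gulaipusiwwag/ → gulaipusiwag.
Rule 2 (intervocalic voicing): /p/ is a voiceless stop between vowels /i/ and /u/, so it voices to [b]. /gulaipusiwag/ → gulaibusiwag.
Rule 3 (final devoicing): /g/ is a voiced stop in word-final position, so it devoices to [k]. /gulaibusiwag/ → gulaibusiwak.

gulaibusiwak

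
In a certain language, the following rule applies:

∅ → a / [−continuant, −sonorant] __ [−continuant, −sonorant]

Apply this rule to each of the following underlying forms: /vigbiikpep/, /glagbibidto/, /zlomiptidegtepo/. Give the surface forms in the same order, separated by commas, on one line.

/vigbiikpep/: /g/ and /b/ form a stop–stop cluster, so [a] is inserted between them. /k/ and /p/ form a stop–stop cluster, so [a] is inserted between them. → [vigabiikapep].
/glagbibidto/: /g/ and /b/ form a stop–stop cluster, so [a] is inserted between them. /d/ and /t/ form a stop–stop cluster, so [a] is inserted between them. → [glagabibidato].
/zlomiptidegtepo/: /p/ and /t/ form a stop–stop cluster, so [a] is inserted between them. /g/ and /t/ form a stop–stop cluster, so [a] is inserted between them. → [zlomipatidegatepo].

vigabiikapep, glagabibidato, zlomipatidegatepo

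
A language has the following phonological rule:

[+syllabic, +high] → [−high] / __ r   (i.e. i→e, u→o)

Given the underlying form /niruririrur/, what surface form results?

/i/ is a high vowel immediately before /r/, so it lowers to [e].
/u/ is a high vowel immediately before /r/, so it lowers to [o].
/i/ is a high vowel immediately before /r/, so it lowers to [e].
/i/ is a high vowel immediately before /r/, so it lowers to [e].
/u/ is a high vowel immediately before /r/, so it lowers to [o].
Surface form: [nerorereror].

nerorereror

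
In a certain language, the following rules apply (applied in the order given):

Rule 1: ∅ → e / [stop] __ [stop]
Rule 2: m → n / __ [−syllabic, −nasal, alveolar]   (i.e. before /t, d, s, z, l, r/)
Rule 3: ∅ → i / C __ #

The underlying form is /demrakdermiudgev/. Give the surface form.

Rule 1 (stop-cluster e-epenthesis): /k/ and /d/ form a stop–stop cluster, so [e] is inserted between them. /d/ and /g/ form a stop–stop cluster, so [e] is inserted between them. /demrakdermiudgev/ → demrakedermiudegev.
Rule 2 (nasal place assimilation): /m/ precedes the alveolar consonant /r/, so it assimilates in place to [n]. /demrakedermiudegev/ → denrakedermiudegev.
Rule 3 (final i-epenthesis): the form ends in the consonant /v/, so [i] is inserted word-finally. /denrakedermiudegev/ → denrakedermiudegevi.

denrakedermiudegevi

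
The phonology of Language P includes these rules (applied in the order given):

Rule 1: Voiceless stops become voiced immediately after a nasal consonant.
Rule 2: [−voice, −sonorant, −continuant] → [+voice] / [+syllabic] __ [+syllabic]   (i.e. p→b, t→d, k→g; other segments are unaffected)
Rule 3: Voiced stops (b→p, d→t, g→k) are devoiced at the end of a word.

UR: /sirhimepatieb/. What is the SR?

sirhimebadiep

Rule 1 (post-nasal voicing): no segment meets the environment; /sirhimepatieb/ is unchanged.
Rule 2 (intervocalic voicing): /p/ is a voiceless stop between vowels /e/ and /a/, so it voices to [b]. /t/ is a voiceless stop between vowels /a/ and /i/, so it voices to [d]. /sirhimepatieb/ → sirhimebadieb.
Rule 3 (final devoicing): /b/ is a voiced stop in word-final position, so it devoices to [p]. /sirhimebadieb/ → sirhimebadiep.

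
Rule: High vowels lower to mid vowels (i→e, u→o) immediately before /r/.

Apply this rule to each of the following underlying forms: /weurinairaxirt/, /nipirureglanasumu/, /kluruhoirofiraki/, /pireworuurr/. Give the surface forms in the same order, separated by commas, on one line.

weorinaeraxert, niperoreglanasumu, kloruhoeroferaki, pereworuorr

/weurinairaxirt/: /u/ is a high vowel immediately before /r/, so it lowers to [o]. /i/ is a high vowel immediately before /r/, so it lowers to [e]. /i/ is a high vowel immediately before /r/, so it lowers to [e]. → [weorinaeraxert].
/nipirureglanasumu/: /i/ is a high vowel immediately before /r/, so it lowers to [e]. /u/ is a high vowel immediately before /r/, so it lowers to [o]. → [niperoreglanasumu].
/kluruhoirofiraki/: /u/ is a high vowel immediately before /r/, so it lowers to [o]. /i/ is a high vowel immediately before /r/, so it lowers to [e]. /i/ is a high vowel immediately before /r/, so it lowers to [e]. → [kloruhoeroferaki].
/pireworuurr/: /i/ is a high vowel immediately before /r/, so it lowers to [e]. /u/ is a high vowel immediately before /r/, so it lowers to [o]. → [pereworuorr].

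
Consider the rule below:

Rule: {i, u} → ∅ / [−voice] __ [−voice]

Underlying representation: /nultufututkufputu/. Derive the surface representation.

nultfttkfptu

/u/ is a high vowel flanked by voiceless consonants /t/ and /f/, so it deletes.
/u/ is a high vowel flanked by voiceless consonants /f/ and /t/, so it deletes.
/u/ is a high vowel flanked by voiceless consonants /t/ and /t/, so it deletes.
/u/ is a high vowel flanked by voiceless consonants /k/ and /f/, so it deletes.
/u/ is a high vowel flanked by voiceless consonants /p/ and /t/, so it deletes.
The other instances of /u/ do not occur in the required environment and remain unchanged.
Surface form: [nultfttkfptu].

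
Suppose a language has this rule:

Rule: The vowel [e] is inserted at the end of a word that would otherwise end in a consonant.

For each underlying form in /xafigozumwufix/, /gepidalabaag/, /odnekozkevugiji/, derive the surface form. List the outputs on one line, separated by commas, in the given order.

/xafigozumwufix/: the form ends in the consonant /x/, so [e] is inserted word-finally. → [xafigozumwufixe].
/gepidalabaag/: the form ends in the consonant /g/, so [e] is inserted word-finally. → [gepidalabaage].
/odnekozkevugiji/: the rule's environment is not met; surfaces unchanged as [odnekozkevugiji].

xafigozumwufixe, gepidalabaage, odnekozkevugiji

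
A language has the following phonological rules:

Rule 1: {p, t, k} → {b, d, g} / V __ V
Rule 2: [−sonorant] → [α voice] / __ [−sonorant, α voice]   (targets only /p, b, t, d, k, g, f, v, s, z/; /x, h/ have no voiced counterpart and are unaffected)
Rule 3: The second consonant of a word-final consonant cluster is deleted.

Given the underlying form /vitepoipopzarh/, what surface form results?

videboibobzar

Rule 1 (intervocalic voicing): /t/ is a voiceless stop between vowels /i/ and /e/, so it voices to [d]. /p/ is a voiceless stop between vowels /e/ and /o/, so it voices to [b]. /p/ is a voiceless stop between vowels /i/ and /o/, so it voices to [b]. /vitepoipopzarh/ → videboibopzarh.
Rule 2 (regressive voicing assimilation): /p/ precedes the voiced obstruent /z/, so it voices to [b] by assimilation. /videboibopzarh/ → videboibobzarh.
Rule 3 (final cluster simplification): /h/ is the second consonant of a word-final cluster /rh/, so it deletes. /videboibobzarh/ → videboibobzar.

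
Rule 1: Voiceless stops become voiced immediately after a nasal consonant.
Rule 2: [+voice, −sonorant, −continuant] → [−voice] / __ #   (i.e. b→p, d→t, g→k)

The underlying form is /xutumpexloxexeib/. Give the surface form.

xutumbexloxexeip

Rule 1 (post-nasal voicing): /p/ is a voiceless stop immediately after the nasal /m/, so it voices to [b]. /xutumpexloxexeib/ → xutumbexloxexeib.
Rule 2 (final devoicing): /b/ is a voiced stop in word-final position, so it devoices to [p]. /xutumbexloxexeib/ → xutumbexloxexeip.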